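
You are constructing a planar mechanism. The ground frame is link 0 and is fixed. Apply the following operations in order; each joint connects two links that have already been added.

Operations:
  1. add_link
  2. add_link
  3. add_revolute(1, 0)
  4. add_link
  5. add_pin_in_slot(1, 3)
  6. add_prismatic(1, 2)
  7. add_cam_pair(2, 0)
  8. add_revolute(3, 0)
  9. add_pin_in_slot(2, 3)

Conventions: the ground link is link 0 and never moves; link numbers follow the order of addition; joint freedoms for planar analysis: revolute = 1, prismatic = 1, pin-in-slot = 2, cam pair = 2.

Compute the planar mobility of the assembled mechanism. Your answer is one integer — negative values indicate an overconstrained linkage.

ground; <1,0,0>
#1 <2,0,0>
#2 <3,0,0>
R:1↔0 J1 <3,1,0>
#3 <4,1,0>
PS:1↔3 J2 <4,1,1>
P:1↔2 J1 <4,2,1>
C:2↔0 J2 <4,2,2>
R:3↔0 J1 <4,3,2>
PS:2↔3 J2 <4,3,3>
3×3 − 2×3 − 1×3 = 0

M = 0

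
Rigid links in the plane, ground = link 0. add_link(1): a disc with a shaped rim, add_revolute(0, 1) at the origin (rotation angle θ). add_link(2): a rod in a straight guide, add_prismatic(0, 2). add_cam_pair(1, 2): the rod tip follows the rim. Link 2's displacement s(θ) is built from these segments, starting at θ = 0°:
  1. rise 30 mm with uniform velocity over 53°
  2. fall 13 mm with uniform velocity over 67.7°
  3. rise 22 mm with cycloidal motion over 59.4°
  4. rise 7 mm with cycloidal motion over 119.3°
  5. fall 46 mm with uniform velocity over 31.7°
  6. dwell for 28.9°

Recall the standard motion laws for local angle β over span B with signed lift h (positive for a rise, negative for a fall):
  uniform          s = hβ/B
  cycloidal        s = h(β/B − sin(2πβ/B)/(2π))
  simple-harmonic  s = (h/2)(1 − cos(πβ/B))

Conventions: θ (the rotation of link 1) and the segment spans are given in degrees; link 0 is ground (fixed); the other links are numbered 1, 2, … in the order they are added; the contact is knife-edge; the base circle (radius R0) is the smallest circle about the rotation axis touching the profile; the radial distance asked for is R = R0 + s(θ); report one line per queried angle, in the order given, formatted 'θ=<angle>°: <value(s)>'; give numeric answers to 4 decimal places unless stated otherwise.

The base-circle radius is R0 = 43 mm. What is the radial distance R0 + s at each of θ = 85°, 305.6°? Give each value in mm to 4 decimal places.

segment 1 (0° to 53°, uniform, h = 30) is passed completely: s = 0.0000 + (30) = 30.0000
θ = 85° falls in segment 2 (53° to 120.7°, uniform, h = -13): β = 85 − 53 = 32°, B = 67.7°; Δs = -13·32/67.7 = -6.1448; s = 30.0000 − 6.1448 = 23.8552
segment 2 (53° to 120.7°, uniform, h = -13) is passed completely: s = 30.0000 + (-13) = 17.0000
segment 3 (120.7° to 180.1°, cycloidal, h = 22) is passed completely: s = 17.0000 + (22) = 39.0000
segment 4 (180.1° to 299.4°, cycloidal, h = 7) is passed completely: s = 39.0000 + (7) = 46.0000
θ = 305.6° falls in segment 5 (299.4° to 331.1°, uniform, h = -46): β = 305.6 − 299.4 = 6.2°, B = 31.7°; Δs = -46·6.2/31.7 = -8.9968; s = 46.0000 − 8.9968 = 37.0032
θ=85°: R = R0 + s = 43 + 23.8552 = 66.8552
θ=305.6°: R = R0 + s = 43 + 37.0032 = 80.0032

θ=85°: 66.8552
θ=305.6°: 80.0032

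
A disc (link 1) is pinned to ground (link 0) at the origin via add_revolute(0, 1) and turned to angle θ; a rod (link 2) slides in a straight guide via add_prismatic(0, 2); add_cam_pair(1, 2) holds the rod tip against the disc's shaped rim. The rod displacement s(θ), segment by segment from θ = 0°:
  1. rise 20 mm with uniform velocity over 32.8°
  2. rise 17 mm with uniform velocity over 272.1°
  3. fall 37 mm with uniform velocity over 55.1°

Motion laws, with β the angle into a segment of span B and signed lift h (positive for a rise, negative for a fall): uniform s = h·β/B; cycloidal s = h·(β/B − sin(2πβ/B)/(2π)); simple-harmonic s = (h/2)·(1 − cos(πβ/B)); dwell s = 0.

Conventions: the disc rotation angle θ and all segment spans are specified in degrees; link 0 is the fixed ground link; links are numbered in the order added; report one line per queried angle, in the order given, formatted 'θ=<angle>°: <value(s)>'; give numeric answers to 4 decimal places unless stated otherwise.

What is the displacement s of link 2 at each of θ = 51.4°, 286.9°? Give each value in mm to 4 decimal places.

segment 1 (0° to 32.8°, uniform, h = 20) is passed completely: s = 0.0000 + (20) = 20.0000
θ = 51.4° falls in segment 2 (32.8° to 304.9°, uniform, h = 17): β = 51.4 − 32.8 = 18.6°, B = 272.1°; Δs = 17·18.6/272.1 = 1.1621; s = 20.0000 + 1.1621 = 21.1621
θ = 286.9° falls in segment 2 (32.8° to 304.9°, uniform, h = 17): β = 286.9 − 32.8 = 254.1°, B = 272.1°; Δs = 17·254.1/272.1 = 15.8754; s = 20.0000 + 15.8754 = 35.8754

θ=51.4°: 21.1621
θ=286.9°: 35.8754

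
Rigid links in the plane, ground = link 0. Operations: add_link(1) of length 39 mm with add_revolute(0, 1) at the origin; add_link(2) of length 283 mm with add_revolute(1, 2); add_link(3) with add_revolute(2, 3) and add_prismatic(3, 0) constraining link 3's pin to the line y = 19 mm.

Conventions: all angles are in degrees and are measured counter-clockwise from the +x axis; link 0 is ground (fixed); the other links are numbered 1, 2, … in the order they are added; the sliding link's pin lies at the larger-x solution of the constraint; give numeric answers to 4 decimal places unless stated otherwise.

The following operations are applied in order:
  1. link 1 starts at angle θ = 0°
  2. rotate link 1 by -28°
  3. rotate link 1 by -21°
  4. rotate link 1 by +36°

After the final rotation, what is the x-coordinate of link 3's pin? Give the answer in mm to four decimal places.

geometry: r = 39 mm, L = 283 mm, e = 19 mm; θ starts at 0°
rotate link 1 by -28°: θ ← 0° -28° = -28°
rotate link 1 by -21°: θ ← -28° -21° = -49°
rotate link 1 by +36°: θ ← -49° +36° = -13°
crank pin P = (r cos θ, r sin θ) = (38.000433, -8.773091)
h = r sin θ − e = -8.773091 − 19 = -27.773091
x = r cos θ + √(L² − h²) = 38.000433 + 281.633903 = 319.634336

319.6343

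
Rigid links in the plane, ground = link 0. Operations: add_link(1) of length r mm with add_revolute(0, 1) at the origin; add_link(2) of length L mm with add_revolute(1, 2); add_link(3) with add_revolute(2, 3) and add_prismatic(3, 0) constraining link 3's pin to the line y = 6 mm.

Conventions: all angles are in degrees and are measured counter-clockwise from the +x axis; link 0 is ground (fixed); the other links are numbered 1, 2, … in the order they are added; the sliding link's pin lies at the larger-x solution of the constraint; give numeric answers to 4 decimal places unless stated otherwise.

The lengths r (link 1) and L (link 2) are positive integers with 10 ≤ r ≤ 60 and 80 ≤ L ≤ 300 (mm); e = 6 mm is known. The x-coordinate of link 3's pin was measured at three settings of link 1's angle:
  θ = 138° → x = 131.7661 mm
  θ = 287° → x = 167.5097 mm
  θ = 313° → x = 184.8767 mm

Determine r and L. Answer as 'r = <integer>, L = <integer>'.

constraint per measurement: (x − r cos θ)² + (r sin θ − e)² = L²
subtracting the θ₁ and θ₂ equations cancels the r² and L² terms:
r = (x₁² − x₂²) / (2[(x₁cos θ₁ + e sin θ₁) − (x₂cos θ₂ + e sin θ₂)]) = 38.9999 → r = 39
L² = (x₁ − r cos θ₁)² + (r sin θ₁ − e)² = 26244.0130 → L = 162.0000 → L = 162
check at θ₃=313°: x = 184.8767 (printed 184.8767) ✓

r = 39, L = 162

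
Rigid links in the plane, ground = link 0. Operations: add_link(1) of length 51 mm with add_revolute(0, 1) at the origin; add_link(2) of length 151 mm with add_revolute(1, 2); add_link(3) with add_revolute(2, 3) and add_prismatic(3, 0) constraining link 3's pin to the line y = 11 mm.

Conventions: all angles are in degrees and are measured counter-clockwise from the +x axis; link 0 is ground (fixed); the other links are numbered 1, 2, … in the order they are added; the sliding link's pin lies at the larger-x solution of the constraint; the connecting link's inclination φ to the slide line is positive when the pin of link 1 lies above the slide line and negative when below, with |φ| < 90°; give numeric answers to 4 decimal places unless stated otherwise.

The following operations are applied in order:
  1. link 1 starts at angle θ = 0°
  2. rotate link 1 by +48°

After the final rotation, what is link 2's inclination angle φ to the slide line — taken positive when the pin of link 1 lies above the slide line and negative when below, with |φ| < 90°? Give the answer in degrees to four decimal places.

geometry: r = 51 mm, L = 151 mm, e = 11 mm; θ starts at 0°
rotate link 1 by +48°: θ ← 0° +48° = 48°
h = r sin θ − e = 37.900386 − 11 = 26.900386
sin φ = h / L = 26.900386 / 151 = 0.17814825
φ = arcsin(0.17814825) = 10.261919°

10.2619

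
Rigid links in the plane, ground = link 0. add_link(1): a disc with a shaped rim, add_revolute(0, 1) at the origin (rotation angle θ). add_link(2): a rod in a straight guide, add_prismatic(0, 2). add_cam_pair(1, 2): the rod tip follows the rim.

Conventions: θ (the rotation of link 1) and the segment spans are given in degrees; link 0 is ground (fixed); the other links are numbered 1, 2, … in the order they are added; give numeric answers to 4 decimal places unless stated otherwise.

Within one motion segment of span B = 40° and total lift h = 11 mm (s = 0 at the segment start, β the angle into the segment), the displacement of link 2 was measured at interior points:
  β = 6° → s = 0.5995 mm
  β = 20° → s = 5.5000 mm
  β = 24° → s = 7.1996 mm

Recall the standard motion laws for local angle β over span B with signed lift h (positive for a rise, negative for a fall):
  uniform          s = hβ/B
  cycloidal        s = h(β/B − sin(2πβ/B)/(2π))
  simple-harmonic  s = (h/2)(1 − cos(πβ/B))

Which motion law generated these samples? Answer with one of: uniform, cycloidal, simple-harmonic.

candidates at β/B = r: uniform s = h·r (linear in β); cycloidal s = h·(r − sin(2πr)/(2π)); simple-harmonic s = (h/2)(1 − cos(πr))
β=6°: printed 0.5995 | uniform 1.6500, cycloidal 0.2337, simple-harmonic 0.5995
β=20°: printed 5.5000 | uniform 5.5000, cycloidal 5.5000, simple-harmonic 5.5000
β=24°: printed 7.1996 | uniform 6.6000, cycloidal 7.6290, simple-harmonic 7.1996
only one law matches every sample → simple-harmonic

simple-harmonic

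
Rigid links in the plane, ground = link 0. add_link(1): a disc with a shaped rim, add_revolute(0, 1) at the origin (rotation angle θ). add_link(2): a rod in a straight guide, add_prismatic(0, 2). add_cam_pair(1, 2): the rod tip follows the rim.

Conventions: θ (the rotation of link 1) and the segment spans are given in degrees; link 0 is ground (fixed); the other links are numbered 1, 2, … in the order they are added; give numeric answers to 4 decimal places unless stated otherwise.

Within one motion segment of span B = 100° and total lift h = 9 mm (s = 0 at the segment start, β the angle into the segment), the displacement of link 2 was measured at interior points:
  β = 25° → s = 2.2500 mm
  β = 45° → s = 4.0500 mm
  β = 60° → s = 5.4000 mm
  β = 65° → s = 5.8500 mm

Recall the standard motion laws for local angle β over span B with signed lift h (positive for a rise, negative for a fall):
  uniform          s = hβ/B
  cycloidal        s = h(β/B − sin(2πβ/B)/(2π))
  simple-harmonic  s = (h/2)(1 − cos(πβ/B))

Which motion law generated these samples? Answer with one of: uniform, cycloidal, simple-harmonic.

candidates at β/B = r: uniform s = h·r (linear in β); cycloidal s = h·(r − sin(2πr)/(2π)); simple-harmonic s = (h/2)(1 − cos(πr))
β=25°: printed 2.2500 | uniform 2.2500, cycloidal 0.8176, simple-harmonic 1.3180
β=45°: printed 4.0500 | uniform 4.0500, cycloidal 3.6074, simple-harmonic 3.7960
β=60°: printed 5.4000 | uniform 5.4000, cycloidal 6.2419, simple-harmonic 5.8906
β=65°: printed 5.8500 | uniform 5.8500, cycloidal 7.0088, simple-harmonic 6.5430
only one law matches every sample → uniform

uniform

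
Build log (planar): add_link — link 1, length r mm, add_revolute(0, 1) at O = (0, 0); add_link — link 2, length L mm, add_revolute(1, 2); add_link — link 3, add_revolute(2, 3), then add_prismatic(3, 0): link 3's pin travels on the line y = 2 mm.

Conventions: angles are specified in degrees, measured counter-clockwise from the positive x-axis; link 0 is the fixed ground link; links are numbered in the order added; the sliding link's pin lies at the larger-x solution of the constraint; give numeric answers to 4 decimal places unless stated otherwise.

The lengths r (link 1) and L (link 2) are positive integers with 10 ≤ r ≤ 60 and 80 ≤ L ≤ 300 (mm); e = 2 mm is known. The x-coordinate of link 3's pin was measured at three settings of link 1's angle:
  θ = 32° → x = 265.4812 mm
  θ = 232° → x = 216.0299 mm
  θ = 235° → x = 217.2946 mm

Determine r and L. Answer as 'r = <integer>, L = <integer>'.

constraint per measurement: (x − r cos θ)² + (r sin θ − e)² = L²
subtracting the θ₁ and θ₂ equations cancels the r² and L² terms:
r = (x₁² − x₂²) / (2[(x₁cos θ₁ + e sin θ₁) − (x₂cos θ₂ + e sin θ₂)]) = 33.0000 → r = 33
L² = (x₁ − r cos θ₁)² + (r sin θ₁ − e)² = 56644.0237 → L = 238.0000 → L = 238
check at θ₃=235°: x = 217.2946 (printed 217.2946) ✓

r = 33, L = 238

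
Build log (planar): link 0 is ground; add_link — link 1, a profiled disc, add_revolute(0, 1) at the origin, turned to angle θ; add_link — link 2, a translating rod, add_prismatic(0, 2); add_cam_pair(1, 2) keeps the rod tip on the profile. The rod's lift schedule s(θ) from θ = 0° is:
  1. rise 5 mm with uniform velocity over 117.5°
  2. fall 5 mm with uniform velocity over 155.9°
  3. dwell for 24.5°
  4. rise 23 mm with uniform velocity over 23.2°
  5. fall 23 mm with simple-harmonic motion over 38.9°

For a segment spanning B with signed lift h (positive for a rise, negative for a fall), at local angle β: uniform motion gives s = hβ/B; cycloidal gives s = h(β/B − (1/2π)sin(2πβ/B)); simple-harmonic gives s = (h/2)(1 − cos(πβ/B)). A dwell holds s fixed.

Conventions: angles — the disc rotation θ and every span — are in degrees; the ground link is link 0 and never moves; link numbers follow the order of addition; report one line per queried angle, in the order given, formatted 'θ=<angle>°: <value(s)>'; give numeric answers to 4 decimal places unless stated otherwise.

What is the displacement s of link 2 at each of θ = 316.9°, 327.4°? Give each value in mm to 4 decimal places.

seg 1 [0°–117.5°] uniform, h=5: full span → s += 5 → s = 5.0000
seg 2 [117.5°–273.4°] uniform, h=-5: full span → s += -5 → s = 0.0000
seg 3 [273.4°–297.9°] dwell: s stays 0.0000
seg 4 [297.9°–321.1°] uniform, h=23: θ=316.9° here. β=19, B=23.2. 23·19/23.2 = 18.8362 → s = 18.8362
seg 4 [297.9°–321.1°] uniform, h=23: full span → s += 23 → s = 23.0000
seg 5 [321.1°–360°] simple-harmonic, h=-23: θ=327.4° here. β=6.3, B=38.9. -23/2·(1 − cos(π·0.1620)) = -1.4567 → s = 21.5433

θ=316.9°: 18.8362
θ=327.4°: 21.5433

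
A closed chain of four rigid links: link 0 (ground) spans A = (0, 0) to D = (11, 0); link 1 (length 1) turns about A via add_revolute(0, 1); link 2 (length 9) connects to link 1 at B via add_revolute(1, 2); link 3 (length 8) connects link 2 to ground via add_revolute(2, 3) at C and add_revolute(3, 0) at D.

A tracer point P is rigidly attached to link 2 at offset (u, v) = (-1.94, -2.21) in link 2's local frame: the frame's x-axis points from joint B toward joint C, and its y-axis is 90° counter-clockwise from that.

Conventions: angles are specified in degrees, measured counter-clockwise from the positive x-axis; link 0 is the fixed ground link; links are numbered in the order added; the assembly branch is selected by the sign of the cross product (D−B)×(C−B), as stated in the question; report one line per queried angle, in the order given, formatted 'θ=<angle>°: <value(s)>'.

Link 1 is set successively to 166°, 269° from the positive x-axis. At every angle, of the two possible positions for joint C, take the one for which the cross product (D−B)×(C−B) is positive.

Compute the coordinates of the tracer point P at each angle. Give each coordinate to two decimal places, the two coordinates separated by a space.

A=(0,0), D=(11.00,0)
θ=166°: B = A + 1.00·(cos166°, sin166°) = (-0.9703, 0.2419)
θ=166°: |BD| = 11.9727
θ=166°: circle(B,9.00) ∩ circle(D,8.00): a=6.6963, h=6.0133
θ=166°:   candidates: C₊=(5.8462,6.1187) cross=71.995; C₋=(5.6031,-5.9054) cross=-71.995
θ=166°:   branch + wants cross > 0 → take C=(5.8462,6.1187) (cross=71.995)
θ=166°: ex = (C−B)/|BC| = (0.7574,0.6530); ey = (-0.6530,0.7574)
θ=166°: P = B + -1.94·ex + -2.21·ey = (-0.9966,-2.6987)
θ=269°: B = A + 1.00·(cos269°, sin269°) = (-0.0175, -0.9998)
θ=269°: |BD| = 11.0627
θ=269°: circle(B,9.00) ∩ circle(D,8.00): a=6.2997, h=6.4276
θ=269°:   candidates: C₊=(5.6756,5.9708) cross=71.106; C₋=(6.8374,-6.8317) cross=-71.106
θ=269°:   branch + wants cross > 0 → take C=(5.6756,5.9708) (cross=71.106)
θ=269°: ex = (C−B)/|BC| = (0.6326,0.7745); ey = (-0.7745,0.6326)
θ=269°: P = B + -1.94·ex + -2.21·ey = (0.4671,-3.9004)

θ=166°: -1.00 -2.70
θ=269°: 0.47 -3.90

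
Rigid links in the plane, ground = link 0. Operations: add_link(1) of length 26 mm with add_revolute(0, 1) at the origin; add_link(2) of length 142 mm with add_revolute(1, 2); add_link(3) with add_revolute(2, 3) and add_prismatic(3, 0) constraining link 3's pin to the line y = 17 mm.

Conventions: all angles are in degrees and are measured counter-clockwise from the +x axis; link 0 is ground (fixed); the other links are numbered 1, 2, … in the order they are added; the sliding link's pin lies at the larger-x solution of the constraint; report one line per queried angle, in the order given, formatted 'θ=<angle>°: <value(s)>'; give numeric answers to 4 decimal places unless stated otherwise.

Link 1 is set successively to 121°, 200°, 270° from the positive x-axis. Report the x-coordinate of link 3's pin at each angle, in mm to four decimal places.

geometry: r = 26 mm, L = 142 mm, e = 17 mm
θ=121°: crank pin P = (r cos θ, r sin θ) = (-13.390990, 22.286350)
θ=121°: h = r sin θ − e = 22.286350 − 17 = 5.286350
θ=121°: x = r cos θ + √(L² − h²) = -13.390990 + 141.901566 = 128.510576
θ=200°: crank pin P = (r cos θ, r sin θ) = (-24.432008, -8.892524)
θ=200°: h = r sin θ − e = -8.892524 − 17 = -25.892524
θ=200°: x = r cos θ + √(L² − h²) = -24.432008 + 139.619401 = 115.187393
θ=270°: crank pin P = (r cos θ, r sin θ) = (-0.000000, -26.000000)
θ=270°: h = r sin θ − e = -26.000000 − 17 = -43.000000
θ=270°: x = r cos θ + √(L² − h²) = -0.000000 + 135.332923 = 135.332923

θ=121°: 128.5106
θ=200°: 115.1874
θ=270°: 135.3329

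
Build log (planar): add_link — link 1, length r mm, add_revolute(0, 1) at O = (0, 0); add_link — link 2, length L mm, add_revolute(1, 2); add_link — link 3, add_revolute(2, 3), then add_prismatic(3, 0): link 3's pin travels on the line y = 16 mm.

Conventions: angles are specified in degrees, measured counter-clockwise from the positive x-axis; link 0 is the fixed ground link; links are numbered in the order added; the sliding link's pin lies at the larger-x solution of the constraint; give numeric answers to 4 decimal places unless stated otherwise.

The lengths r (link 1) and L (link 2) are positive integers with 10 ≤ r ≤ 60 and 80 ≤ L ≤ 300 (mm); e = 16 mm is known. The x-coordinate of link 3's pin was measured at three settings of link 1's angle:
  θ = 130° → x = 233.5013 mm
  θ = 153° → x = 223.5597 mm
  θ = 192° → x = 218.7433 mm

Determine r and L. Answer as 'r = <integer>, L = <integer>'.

constraint per measurement: (x − r cos θ)² + (r sin θ − e)² = L²
subtracting the θ₁ and θ₂ equations cancels the r² and L² terms:
r = (x₁² − x₂²) / (2[(x₁cos θ₁ + e sin θ₁) − (x₂cos θ₂ + e sin θ₂)]) = 42.0000 → r = 42
L² = (x₁ − r cos θ₁)² + (r sin θ₁ − e)² = 68120.9997 → L = 261.0000 → L = 261
check at θ₃=192°: x = 218.7433 (printed 218.7433) ✓

r = 42, L = 261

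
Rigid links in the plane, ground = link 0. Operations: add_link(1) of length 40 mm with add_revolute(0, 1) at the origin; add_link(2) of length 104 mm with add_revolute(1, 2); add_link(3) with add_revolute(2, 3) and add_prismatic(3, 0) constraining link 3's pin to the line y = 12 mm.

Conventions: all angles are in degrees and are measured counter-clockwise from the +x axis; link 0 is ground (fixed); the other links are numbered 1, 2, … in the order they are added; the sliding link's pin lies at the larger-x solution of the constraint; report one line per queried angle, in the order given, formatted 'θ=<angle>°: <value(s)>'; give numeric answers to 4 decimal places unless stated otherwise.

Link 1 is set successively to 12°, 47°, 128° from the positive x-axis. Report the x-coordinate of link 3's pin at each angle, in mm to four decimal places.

geometry: r = 40 mm, L = 104 mm, e = 12 mm
θ=12°: crank pin P = (r cos θ, r sin θ) = (39.125904, 8.316468)
θ=12°: h = r sin θ − e = 8.316468 − 12 = -3.683532
θ=12°: x = r cos θ + √(L² − h²) = 39.125904 + 103.934747 = 143.060651
θ=47°: crank pin P = (r cos θ, r sin θ) = (27.279934, 29.254148)
θ=47°: h = r sin θ − e = 29.254148 − 12 = 17.254148
θ=47°: x = r cos θ + √(L² − h²) = 27.279934 + 102.558736 = 129.838671
θ=128°: crank pin P = (r cos θ, r sin θ) = (-24.626459, 31.520430)
θ=128°: h = r sin θ − e = 31.520430 − 12 = 19.520430
θ=128°: x = r cos θ + √(L² − h²) = -24.626459 + 102.151617 = 77.525158

θ=12°: 143.0607
θ=47°: 129.8387
θ=128°: 77.5252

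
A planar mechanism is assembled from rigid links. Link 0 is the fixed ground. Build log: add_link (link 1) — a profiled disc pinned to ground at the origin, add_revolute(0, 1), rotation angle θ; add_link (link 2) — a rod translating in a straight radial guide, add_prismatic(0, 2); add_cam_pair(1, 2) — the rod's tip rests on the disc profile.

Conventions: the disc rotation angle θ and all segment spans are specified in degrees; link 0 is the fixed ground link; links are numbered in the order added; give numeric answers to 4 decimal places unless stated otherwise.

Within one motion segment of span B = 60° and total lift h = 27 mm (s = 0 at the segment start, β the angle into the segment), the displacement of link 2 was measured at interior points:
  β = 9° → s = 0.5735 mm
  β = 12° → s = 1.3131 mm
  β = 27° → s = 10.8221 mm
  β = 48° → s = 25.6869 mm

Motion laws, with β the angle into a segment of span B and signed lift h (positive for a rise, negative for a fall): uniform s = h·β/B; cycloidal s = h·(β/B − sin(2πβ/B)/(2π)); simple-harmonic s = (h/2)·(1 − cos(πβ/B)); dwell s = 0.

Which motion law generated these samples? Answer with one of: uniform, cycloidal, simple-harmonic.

candidates at β/B = r: uniform s = h·r (linear in β); cycloidal s = h·(r − sin(2πr)/(2π)); simple-harmonic s = (h/2)(1 − cos(πr))
β=9°: printed 0.5735 | uniform 4.0500, cycloidal 0.5735, simple-harmonic 1.4714
β=12°: printed 1.3131 | uniform 5.4000, cycloidal 1.3131, simple-harmonic 2.5783
β=27°: printed 10.8221 | uniform 12.1500, cycloidal 10.8221, simple-harmonic 11.3881
β=48°: printed 25.6869 | uniform 21.6000, cycloidal 25.6869, simple-harmonic 24.4217
only one law matches every sample → cycloidal

cycloidal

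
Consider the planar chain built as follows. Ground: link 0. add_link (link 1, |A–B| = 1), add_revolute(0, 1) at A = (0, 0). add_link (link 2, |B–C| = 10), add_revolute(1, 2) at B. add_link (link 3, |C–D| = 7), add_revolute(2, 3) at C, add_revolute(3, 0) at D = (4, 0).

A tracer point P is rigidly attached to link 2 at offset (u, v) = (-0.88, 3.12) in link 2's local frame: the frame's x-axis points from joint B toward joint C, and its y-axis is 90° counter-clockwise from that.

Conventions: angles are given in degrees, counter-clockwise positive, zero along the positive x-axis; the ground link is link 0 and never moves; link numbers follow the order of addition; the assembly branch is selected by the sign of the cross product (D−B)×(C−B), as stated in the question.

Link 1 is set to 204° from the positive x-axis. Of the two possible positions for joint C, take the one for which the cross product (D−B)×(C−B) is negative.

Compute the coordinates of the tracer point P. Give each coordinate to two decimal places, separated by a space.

A=(0,0), D=(4.00,0)
B = A + 1.00·(cos204°, sin204°) = (-0.9135, -0.4067)
|BD| = 4.9304
circle(B,10.00) ∩ circle(D,7.00): a=7.6372, h=6.4555
  candidates: C₊=(6.1651,6.6568) cross=31.828; C₋=(7.2302,-6.2101) cross=-31.828
  branch - wants cross < 0 → take C=(7.2302,-6.2101) (cross=-31.828)
ex = (C−B)/|BC| = (0.8144,-0.5803); ey = (0.5803,0.8144)
P = B + -0.88·ex + 3.12·ey = (0.1805,2.6448)

0.18 2.64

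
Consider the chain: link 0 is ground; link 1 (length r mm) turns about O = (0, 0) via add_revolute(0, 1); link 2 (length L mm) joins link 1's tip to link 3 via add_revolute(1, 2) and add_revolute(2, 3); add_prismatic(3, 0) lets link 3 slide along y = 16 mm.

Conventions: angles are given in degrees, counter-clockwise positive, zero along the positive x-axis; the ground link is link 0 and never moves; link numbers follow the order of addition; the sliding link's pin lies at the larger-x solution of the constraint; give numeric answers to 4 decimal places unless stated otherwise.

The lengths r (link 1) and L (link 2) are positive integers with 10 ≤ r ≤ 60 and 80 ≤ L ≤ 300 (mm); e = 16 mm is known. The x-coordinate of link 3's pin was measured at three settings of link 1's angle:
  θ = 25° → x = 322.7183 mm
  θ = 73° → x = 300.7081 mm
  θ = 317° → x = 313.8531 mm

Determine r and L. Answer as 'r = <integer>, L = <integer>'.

constraint per measurement: (x − r cos θ)² + (r sin θ − e)² = L²
subtracting the θ₁ and θ₂ equations cancels the r² and L² terms:
r = (x₁² − x₂²) / (2[(x₁cos θ₁ + e sin θ₁) − (x₂cos θ₂ + e sin θ₂)]) = 35.0000 → r = 35
L² = (x₁ − r cos θ₁)² + (r sin θ₁ − e)² = 84681.0211 → L = 291.0000 → L = 291
check at θ₃=317°: x = 313.8531 (printed 313.8531) ✓

r = 35, L = 291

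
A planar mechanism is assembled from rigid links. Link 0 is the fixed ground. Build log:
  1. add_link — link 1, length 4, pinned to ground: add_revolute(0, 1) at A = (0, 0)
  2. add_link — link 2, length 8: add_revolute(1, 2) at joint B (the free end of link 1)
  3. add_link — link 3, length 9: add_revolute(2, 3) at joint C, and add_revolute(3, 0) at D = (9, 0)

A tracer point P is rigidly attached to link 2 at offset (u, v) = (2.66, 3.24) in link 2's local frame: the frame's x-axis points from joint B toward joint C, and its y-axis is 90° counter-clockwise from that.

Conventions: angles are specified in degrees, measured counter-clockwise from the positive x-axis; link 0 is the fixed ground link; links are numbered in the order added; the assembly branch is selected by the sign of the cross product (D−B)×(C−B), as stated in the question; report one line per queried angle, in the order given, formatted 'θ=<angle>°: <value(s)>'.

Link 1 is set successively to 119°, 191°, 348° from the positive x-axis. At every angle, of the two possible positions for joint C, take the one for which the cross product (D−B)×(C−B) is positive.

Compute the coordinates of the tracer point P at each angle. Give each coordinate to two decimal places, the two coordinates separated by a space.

A=(0,0), D=(9.00,0)
θ=119°: B = A + 4.00·(cos119°, sin119°) = (-1.9392, 3.4985)
θ=119°: |BD| = 11.4850
θ=119°: circle(B,8.00) ∩ circle(D,9.00): a=5.0024, h=6.2431
θ=119°:   candidates: C₊=(4.7272,7.9210) cross=71.702; C₋=(0.9238,-3.9717) cross=-71.702
θ=119°:   branch + wants cross > 0 → take C=(4.7272,7.9210) (cross=71.702)
θ=119°: ex = (C−B)/|BC| = (0.8333,0.5528); ey = (-0.5528,0.8333)
θ=119°: P = B + 2.66·ex + 3.24·ey = (-1.5138,7.6689)
θ=191°: B = A + 4.00·(cos191°, sin191°) = (-3.9265, -0.7632)
θ=191°: |BD| = 12.9490
θ=191°: circle(B,8.00) ∩ circle(D,9.00): a=5.8181, h=5.4909
θ=191°:   candidates: C₊=(1.5578,5.0610) cross=71.102; C₋=(2.2051,-5.9016) cross=-71.102
θ=191°:   branch + wants cross > 0 → take C=(1.5578,5.0610) (cross=71.102)
θ=191°: ex = (C−B)/|BC| = (0.6855,0.7280); ey = (-0.7280,0.6855)
θ=191°: P = B + 2.66·ex + 3.24·ey = (-4.4618,3.3945)
θ=348°: B = A + 4.00·(cos348°, sin348°) = (3.9126, -0.8316)
θ=348°: |BD| = 5.1549
θ=348°: circle(B,8.00) ∩ circle(D,9.00): a=0.9286, h=7.9459
θ=348°:   candidates: C₊=(3.5471,7.1600) cross=40.961; C₋=(6.1109,-8.5237) cross=-40.961
θ=348°:   branch + wants cross > 0 → take C=(3.5471,7.1600) (cross=40.961)
θ=348°: ex = (C−B)/|BC| = (-0.0457,0.9990); ey = (-0.9990,-0.0457)
θ=348°: P = B + 2.66·ex + 3.24·ey = (0.5544,1.6775)

θ=119°: -1.51 7.67
θ=191°: -4.46 3.39
θ=348°: 0.55 1.68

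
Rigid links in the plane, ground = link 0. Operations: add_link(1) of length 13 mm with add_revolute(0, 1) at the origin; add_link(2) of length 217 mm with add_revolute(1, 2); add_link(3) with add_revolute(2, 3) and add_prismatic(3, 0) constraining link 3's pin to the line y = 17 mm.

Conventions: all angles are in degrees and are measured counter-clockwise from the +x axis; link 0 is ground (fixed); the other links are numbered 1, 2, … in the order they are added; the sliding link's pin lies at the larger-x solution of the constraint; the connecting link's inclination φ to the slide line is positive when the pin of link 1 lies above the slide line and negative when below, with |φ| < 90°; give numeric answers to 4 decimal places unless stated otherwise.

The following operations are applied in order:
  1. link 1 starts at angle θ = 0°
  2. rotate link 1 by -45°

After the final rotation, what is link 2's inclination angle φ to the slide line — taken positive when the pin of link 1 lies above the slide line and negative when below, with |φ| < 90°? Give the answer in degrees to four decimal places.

geometry: r = 13 mm, L = 217 mm, e = 17 mm; θ starts at 0°
rotate link 1 by -45°: θ ← 0° -45° = -45°
h = r sin θ − e = -9.192388 − 17 = -26.192388
sin φ = h / L = -26.192388 / 217 = -0.12070225
φ = arcsin(-0.12070225) = -6.932633°

-6.9326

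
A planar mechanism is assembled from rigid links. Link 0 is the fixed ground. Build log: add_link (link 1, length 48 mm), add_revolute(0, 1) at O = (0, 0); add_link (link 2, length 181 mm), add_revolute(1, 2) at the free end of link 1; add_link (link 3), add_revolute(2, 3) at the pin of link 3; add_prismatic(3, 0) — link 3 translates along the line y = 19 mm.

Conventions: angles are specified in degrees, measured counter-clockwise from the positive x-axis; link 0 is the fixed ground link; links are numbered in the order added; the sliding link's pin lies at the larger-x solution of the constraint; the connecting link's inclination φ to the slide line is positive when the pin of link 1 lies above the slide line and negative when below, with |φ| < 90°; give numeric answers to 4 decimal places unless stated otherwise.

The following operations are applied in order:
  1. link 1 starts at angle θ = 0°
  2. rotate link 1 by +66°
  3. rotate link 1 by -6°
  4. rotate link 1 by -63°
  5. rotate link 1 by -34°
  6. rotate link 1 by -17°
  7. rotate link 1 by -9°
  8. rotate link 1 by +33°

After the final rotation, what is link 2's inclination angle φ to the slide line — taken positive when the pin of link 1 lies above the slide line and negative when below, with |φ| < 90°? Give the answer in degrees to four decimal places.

geometry: r = 48 mm, L = 181 mm, e = 19 mm; θ starts at 0°
rotate link 1 by +66°: θ ← 0° +66° = 66°
rotate link 1 by -6°: θ ← 66° -6° = 60°
rotate link 1 by -63°: θ ← 60° -63° = -3°
rotate link 1 by -34°: θ ← -3° -34° = -37°
rotate link 1 by -17°: θ ← -37° -17° = -54°
rotate link 1 by -9°: θ ← -54° -9° = -63°
rotate link 1 by +33°: θ ← -63° +33° = -30°
h = r sin θ − e = -24.000000 − 19 = -43.000000
sin φ = h / L = -43.000000 / 181 = -0.23756906
φ = arcsin(-0.23756906) = -13.743109°

-13.7431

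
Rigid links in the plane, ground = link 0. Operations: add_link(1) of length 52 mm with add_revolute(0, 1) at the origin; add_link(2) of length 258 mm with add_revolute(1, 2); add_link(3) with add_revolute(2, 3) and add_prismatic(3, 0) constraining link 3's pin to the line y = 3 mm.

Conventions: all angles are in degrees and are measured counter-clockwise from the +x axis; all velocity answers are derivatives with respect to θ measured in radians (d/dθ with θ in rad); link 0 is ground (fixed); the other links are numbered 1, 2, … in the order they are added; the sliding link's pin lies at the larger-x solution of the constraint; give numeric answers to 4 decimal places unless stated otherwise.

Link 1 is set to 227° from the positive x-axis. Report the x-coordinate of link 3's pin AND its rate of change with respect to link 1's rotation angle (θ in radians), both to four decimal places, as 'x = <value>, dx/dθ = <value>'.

geometry: r = 52 mm, L = 258 mm, e = 3 mm
crank pin P = (r cos θ, r sin θ) = (-35.463915, -38.030392)
h = r sin θ − e = -38.030392 − 3 = -41.030392
x = r cos θ + √(L² − h²) = -35.463915 + 254.716523 = 219.252608
dx/dθ = −r sin θ − h·r cos θ/√(L² − h²) (θ in radians; h = -41.030392) = 32.317774

x = 219.2526, dx/dθ = 32.3178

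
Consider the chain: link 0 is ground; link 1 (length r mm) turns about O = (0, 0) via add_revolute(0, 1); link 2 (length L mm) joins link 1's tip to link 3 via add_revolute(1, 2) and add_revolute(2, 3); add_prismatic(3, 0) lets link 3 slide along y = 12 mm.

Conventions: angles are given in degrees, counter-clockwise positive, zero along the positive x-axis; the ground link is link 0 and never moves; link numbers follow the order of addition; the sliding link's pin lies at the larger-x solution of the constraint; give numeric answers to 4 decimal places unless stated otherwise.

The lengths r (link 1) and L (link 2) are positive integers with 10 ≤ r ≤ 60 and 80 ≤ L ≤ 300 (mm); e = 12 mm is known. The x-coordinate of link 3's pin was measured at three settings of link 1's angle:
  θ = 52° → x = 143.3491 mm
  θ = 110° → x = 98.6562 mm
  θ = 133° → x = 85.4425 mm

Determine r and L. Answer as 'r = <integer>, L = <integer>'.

constraint per measurement: (x − r cos θ)² + (r sin θ − e)² = L²
subtracting the θ₁ and θ₂ equations cancels the r² and L² terms:
r = (x₁² − x₂²) / (2[(x₁cos θ₁ + e sin θ₁) − (x₂cos θ₂ + e sin θ₂)]) = 45.0000 → r = 45
L² = (x₁ − r cos θ₁)² + (r sin θ₁ − e)² = 13924.0062 → L = 118.0000 → L = 118
check at θ₃=133°: x = 85.4425 (printed 85.4425) ✓

r = 45, L = 118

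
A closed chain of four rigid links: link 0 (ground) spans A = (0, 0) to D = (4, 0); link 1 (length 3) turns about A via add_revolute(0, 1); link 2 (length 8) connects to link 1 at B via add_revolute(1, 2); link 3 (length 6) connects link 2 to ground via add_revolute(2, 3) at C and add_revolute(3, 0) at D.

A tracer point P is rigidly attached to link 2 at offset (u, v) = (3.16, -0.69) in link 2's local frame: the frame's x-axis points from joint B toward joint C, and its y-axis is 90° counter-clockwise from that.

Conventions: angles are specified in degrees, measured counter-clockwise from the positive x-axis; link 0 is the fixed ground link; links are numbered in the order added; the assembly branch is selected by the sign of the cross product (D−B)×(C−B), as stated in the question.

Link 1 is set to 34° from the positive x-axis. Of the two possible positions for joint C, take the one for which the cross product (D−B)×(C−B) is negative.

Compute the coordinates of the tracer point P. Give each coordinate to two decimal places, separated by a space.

A=(0,0), D=(4.00,0)
B = A + 3.00·(cos34°, sin34°) = (2.4871, 1.6776)
|BD| = 2.2590
circle(B,8.00) ∩ circle(D,6.00): a=7.3269, h=3.2119
  candidates: C₊=(9.7793,-1.6125) cross=7.256; C₋=(5.0089,-5.9146) cross=-7.256
  branch - wants cross < 0 → take C=(5.0089,-5.9146) (cross=-7.256)
ex = (C−B)/|BC| = (0.3152,-0.9490); ey = (0.9490,0.3152)
P = B + 3.16·ex + -0.69·ey = (2.8284,-1.5388)

2.83 -1.54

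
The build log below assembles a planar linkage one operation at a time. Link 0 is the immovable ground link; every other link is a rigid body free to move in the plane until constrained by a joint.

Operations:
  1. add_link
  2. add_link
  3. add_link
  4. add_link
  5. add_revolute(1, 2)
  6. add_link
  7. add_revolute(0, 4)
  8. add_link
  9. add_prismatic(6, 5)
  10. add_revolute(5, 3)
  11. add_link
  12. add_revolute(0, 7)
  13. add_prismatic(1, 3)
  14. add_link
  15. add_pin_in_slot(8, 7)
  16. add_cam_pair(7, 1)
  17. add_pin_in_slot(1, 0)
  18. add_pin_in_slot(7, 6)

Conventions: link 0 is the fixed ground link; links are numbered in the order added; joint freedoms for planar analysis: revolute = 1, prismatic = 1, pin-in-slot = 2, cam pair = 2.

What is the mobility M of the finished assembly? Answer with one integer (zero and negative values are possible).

L=1 J1=0 J2=0
add link → L=2 J1=0 J2=0
add link → L=3 J1=0 J2=0
add link → L=4 J1=0 J2=0
add link → L=5 J1=0 J2=0
R@1,2 dof=1 J1 → L=5 J1=1 J2=0
add link → L=6 J1=1 J2=0
R@0,4 dof=1 J1 → L=6 J1=2 J2=0
add link → L=7 J1=2 J2=0
P@6,5 dof=1 J1 → L=7 J1=3 J2=0
R@5,3 dof=1 J1 → L=7 J1=4 J2=0
add link → L=8 J1=4 J2=0
R@0,7 dof=1 J1 → L=8 J1=5 J2=0
P@1,3 dof=1 J1 → L=8 J1=6 J2=0
add link → L=9 J1=6 J2=0
PS@8,7 dof=2 J2 → L=9 J1=6 J2=1
C@7,1 dof=2 J2 → L=9 J1=6 J2=2
PS@1,0 dof=2 J2 → L=9 J1=6 J2=3
PS@7,6 dof=2 J2 → L=9 J1=6 J2=4
M=3(L−1)−2J1−J2=3·8−2·6−4=8

M = 8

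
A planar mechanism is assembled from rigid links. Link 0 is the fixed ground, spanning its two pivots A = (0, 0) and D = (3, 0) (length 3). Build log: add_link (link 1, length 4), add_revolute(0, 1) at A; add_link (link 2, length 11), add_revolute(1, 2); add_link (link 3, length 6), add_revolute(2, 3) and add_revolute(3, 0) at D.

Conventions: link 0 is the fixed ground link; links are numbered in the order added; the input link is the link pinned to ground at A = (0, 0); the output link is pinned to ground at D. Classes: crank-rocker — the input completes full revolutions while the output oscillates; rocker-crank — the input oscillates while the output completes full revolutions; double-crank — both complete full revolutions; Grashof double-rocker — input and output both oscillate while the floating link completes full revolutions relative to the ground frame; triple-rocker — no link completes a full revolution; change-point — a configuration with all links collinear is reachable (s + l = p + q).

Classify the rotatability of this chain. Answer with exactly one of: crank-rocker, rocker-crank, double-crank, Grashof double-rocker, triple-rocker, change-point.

lengths: ground=3, input=4, coupler=11, output=6
sorted: s=3 (shortest), l=11 (longest), p+q=10
s + l = 14 vs p + q = 10
s + l > p + q → non-Grashof → no link fully rotates → triple-rocker

triple-rocker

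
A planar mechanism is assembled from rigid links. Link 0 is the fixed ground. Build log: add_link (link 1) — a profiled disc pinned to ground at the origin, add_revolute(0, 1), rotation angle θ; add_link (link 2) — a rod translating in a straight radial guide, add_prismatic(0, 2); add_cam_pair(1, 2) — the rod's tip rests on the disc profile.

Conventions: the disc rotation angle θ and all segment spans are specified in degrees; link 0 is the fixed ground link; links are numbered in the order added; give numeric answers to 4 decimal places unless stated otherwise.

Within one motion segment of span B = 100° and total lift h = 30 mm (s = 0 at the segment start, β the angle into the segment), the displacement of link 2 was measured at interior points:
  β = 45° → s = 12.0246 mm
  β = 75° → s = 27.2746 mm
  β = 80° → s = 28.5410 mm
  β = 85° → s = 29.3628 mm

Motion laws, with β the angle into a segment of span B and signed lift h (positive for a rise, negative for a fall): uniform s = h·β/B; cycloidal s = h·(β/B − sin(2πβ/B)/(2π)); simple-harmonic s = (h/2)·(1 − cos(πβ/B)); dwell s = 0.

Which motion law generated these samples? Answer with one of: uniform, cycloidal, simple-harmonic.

candidates at β/B = r: uniform s = h·r (linear in β); cycloidal s = h·(r − sin(2πr)/(2π)); simple-harmonic s = (h/2)(1 − cos(πr))
β=45°: printed 12.0246 | uniform 13.5000, cycloidal 12.0246, simple-harmonic 12.6535
β=75°: printed 27.2746 | uniform 22.5000, cycloidal 27.2746, simple-harmonic 25.6066
β=80°: printed 28.5410 | uniform 24.0000, cycloidal 28.5410, simple-harmonic 27.1353
β=85°: printed 29.3628 | uniform 25.5000, cycloidal 29.3628, simple-harmonic 28.3651
only one law matches every sample → cycloidal

cycloidal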